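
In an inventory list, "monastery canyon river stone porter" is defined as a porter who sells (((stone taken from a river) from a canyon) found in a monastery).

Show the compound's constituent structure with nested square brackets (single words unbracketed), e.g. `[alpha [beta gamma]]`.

The outermost head in the paraphrase is "porter", modified by "monastery canyon river stone".
Inside "monastery canyon river stone": head "stone" (specifically "canyon river stone"), modifier "monastery".
Inside "canyon river stone": head "stone" (specifically "river stone"), modifier "canyon".
Inside "river stone": head "stone", modifier "river".
Assembled: [[monastery [canyon [river stone]]] porter].

[[monastery [canyon [river stone]]] porter]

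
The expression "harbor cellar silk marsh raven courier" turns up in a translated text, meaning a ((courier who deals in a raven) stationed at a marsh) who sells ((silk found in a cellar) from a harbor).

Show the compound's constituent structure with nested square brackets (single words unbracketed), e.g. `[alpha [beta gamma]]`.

[[harbor [cellar silk]] [marsh [raven courier]]]

The outermost head in the paraphrase is "courier" (specifically "marsh raven courier"), modified by "harbor cellar silk".
Inside "harbor cellar silk": head "silk" (specifically "cellar silk"), modifier "harbor".
Inside "cellar silk": head "silk", modifier "cellar".
Inside "marsh raven courier": head "courier" (specifically "raven courier"), modifier "marsh".
Inside "raven courier": head "courier", modifier "raven".
So the structure is [[harbor [cellar silk]] [marsh [raven courier]]].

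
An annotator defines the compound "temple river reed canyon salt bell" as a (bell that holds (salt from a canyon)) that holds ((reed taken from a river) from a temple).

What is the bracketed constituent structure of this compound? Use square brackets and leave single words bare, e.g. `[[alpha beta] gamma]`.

At the top level: head "bell" (specifically "canyon salt bell"); modifier "temple river reed".
Within "temple river reed", the head is "reed" (specifically "river reed") and the modifier is "temple".
Within "river reed", the head is "reed" and the modifier is "river".
Within "canyon salt bell", the head is "bell" and the modifier is "canyon salt".
Within "canyon salt", the head is "salt" and the modifier is "canyon".
Putting it together: [[temple [river reed]] [[canyon salt] bell]].

[[temple [river reed]] [[canyon salt] bell]]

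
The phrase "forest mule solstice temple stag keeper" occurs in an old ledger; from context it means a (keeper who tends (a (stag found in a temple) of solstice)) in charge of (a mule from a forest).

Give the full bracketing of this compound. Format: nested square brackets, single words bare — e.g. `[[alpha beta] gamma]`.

[[forest mule] [[solstice [temple stag]] keeper]]

The outermost head in the paraphrase is "keeper" (specifically "solstice temple stag keeper"), modified by "forest mule".
"forest mule" → head "mule", modifier "forest".
"solstice temple stag keeper" → head "keeper", modifier "solstice temple stag".
"solstice temple stag" → head "stag" (specifically "temple stag"), modifier "solstice".
"temple stag" → head "stag", modifier "temple".
Assembled: [[forest mule] [[solstice [temple stag]] keeper]].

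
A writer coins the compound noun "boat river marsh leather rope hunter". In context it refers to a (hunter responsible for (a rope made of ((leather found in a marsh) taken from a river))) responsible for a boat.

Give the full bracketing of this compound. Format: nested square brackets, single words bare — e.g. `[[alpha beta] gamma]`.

[boat [[[river [marsh leather]] rope] hunter]]

The outermost head in the paraphrase is "hunter" (specifically "river marsh leather rope hunter"), modified by "boat".
Within "river marsh leather rope hunter", the head is "hunter" and the modifier is "river marsh leather rope".
Within "river marsh leather rope", the head is "rope" and the modifier is "river marsh leather".
Within "river marsh leather", the head is "leather" (specifically "marsh leather") and the modifier is "river".
Within "marsh leather", the head is "leather" and the modifier is "marsh".
Assembled: [boat [[[river [marsh leather]] rope] hunter]].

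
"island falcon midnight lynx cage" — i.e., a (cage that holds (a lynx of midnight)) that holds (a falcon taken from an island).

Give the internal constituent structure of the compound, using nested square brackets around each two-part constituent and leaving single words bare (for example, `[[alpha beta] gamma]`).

The outermost head in the paraphrase is "cage" (specifically "midnight lynx cage"), modified by "island falcon".
"island falcon" → head "falcon", modifier "island".
"midnight lynx cage" → head "cage", modifier "midnight lynx".
"midnight lynx" → head "lynx", modifier "midnight".
Putting it together: [[island falcon] [[midnight lynx] cage]].

[[island falcon] [[midnight lynx] cage]]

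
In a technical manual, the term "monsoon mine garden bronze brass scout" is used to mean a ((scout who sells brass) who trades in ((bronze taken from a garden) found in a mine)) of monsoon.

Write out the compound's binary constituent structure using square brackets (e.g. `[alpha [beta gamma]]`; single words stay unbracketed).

Whole compound: head "scout" (specifically "mine garden bronze brass scout"), modifier "monsoon".
"mine garden bronze brass scout" → head "scout" (specifically "brass scout"), modifier "mine garden bronze".
"mine garden bronze" → head "bronze" (specifically "garden bronze"), modifier "mine".
"garden bronze" → head "bronze", modifier "garden".
"brass scout" → head "scout", modifier "brass".
Putting it together: [monsoon [[mine [garden bronze]] [brass scout]]].

[monsoon [[mine [garden bronze]] [brass scout]]]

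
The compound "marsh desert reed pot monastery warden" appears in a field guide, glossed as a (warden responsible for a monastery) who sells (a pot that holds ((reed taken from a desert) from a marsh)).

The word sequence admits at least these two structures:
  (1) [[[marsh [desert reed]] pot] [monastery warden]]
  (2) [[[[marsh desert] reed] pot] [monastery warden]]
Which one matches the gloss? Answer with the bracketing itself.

[[[marsh [desert reed]] pot] [monastery warden]]

The paraphrase's head is the "warden" part ("monastery warden"); its modifier is "marsh desert reed pot".
That top-level split, carried through the inner groups, gives [[[marsh [desert reed]] pot] [monastery warden]].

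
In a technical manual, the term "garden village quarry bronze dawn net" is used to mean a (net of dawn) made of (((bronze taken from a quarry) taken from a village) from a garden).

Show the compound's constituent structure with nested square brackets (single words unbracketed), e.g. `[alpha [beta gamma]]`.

Whole compound: head "net" (specifically "dawn net"), modifier "garden village quarry bronze".
Within "garden village quarry bronze", the head is "bronze" (specifically "village quarry bronze") and the modifier is "garden".
Within "village quarry bronze", the head is "bronze" (specifically "quarry bronze") and the modifier is "village".
Within "quarry bronze", the head is "bronze" and the modifier is "quarry".
Within "dawn net", the head is "net" and the modifier is "dawn".
So the structure is [[garden [village [quarry bronze]]] [dawn net]].

[[garden [village [quarry bronze]]] [dawn net]]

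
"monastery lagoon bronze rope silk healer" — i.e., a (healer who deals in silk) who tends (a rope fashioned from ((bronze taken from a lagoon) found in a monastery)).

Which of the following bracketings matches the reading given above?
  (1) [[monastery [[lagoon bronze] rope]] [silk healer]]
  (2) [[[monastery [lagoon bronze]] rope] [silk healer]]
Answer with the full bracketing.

The paraphrase's head is the "healer" part ("silk healer"); its modifier is "monastery lagoon bronze rope".
That top-level split, carried through the inner groups, gives [[[monastery [lagoon bronze]] rope] [silk healer]].

[[[monastery [lagoon bronze]] rope] [silk healer]]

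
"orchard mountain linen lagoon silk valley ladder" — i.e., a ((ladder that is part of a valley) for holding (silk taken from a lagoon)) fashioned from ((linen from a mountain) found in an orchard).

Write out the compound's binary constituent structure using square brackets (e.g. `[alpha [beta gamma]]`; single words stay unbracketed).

Whole compound: head "ladder" (specifically "lagoon silk valley ladder"), modifier "orchard mountain linen".
Inside "orchard mountain linen": head "linen" (specifically "mountain linen"), modifier "orchard".
Inside "mountain linen": head "linen", modifier "mountain".
Inside "lagoon silk valley ladder": head "ladder" (specifically "valley ladder"), modifier "lagoon silk".
Inside "lagoon silk": head "silk", modifier "lagoon".
Inside "valley ladder": head "ladder", modifier "valley".
Assembled: [[orchard [mountain linen]] [[lagoon silk] [valley ladder]]].

[[orchard [mountain linen]] [[lagoon silk] [valley ladder]]]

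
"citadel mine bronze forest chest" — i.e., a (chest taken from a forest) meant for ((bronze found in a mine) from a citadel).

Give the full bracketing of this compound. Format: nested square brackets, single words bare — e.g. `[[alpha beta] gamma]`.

Whole compound: head "chest" (specifically "forest chest"), modifier "citadel mine bronze".
Inside "citadel mine bronze": head "bronze" (specifically "mine bronze"), modifier "citadel".
Inside "mine bronze": head "bronze", modifier "mine".
Inside "forest chest": head "chest", modifier "forest".
So the structure is [[citadel [mine bronze]] [forest chest]].

[[citadel [mine bronze]] [forest chest]]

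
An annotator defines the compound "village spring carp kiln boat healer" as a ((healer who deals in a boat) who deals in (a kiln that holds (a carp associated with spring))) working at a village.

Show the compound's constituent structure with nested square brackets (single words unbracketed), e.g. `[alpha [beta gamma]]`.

[village [[[spring carp] kiln] [boat healer]]]

The outermost head in the paraphrase is "healer" (specifically "spring carp kiln boat healer"), modified by "village".
Within "spring carp kiln boat healer", the head is "healer" (specifically "boat healer") and the modifier is "spring carp kiln".
Within "spring carp kiln", the head is "kiln" and the modifier is "spring carp".
Within "spring carp", the head is "carp" and the modifier is "spring".
Within "boat healer", the head is "healer" and the modifier is "boat".
Assembled: [village [[[spring carp] kiln] [boat healer]]].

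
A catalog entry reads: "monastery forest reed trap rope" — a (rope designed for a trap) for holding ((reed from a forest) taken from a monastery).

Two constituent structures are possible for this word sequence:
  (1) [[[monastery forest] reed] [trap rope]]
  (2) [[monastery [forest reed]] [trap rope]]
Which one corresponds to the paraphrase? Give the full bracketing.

The paraphrase's head is the "rope" part ("trap rope"); its modifier is "monastery forest reed".
That top-level split, carried through the inner groups, gives [[monastery [forest reed]] [trap rope]].

[[monastery [forest reed]] [trap rope]]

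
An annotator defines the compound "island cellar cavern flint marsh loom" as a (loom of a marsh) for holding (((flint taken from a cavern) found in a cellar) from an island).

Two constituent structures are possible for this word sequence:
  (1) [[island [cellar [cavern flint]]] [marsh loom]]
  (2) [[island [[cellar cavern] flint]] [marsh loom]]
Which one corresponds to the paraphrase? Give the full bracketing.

[[island [cellar [cavern flint]]] [marsh loom]]

The paraphrase's head is the "loom" part ("marsh loom"); its modifier is "island cellar cavern flint".
That top-level split, carried through the inner groups, gives [[island [cellar [cavern flint]]] [marsh loom]].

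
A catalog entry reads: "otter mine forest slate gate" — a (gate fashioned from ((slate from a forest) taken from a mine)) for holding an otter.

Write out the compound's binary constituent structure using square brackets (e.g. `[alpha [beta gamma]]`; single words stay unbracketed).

Whole compound: head "gate" (specifically "mine forest slate gate"), modifier "otter".
Inside "mine forest slate gate": head "gate", modifier "mine forest slate".
Inside "mine forest slate": head "slate" (specifically "forest slate"), modifier "mine".
Inside "forest slate": head "slate", modifier "forest".
So the structure is [otter [[mine [forest slate]] gate]].

[otter [[mine [forest slate]] gate]]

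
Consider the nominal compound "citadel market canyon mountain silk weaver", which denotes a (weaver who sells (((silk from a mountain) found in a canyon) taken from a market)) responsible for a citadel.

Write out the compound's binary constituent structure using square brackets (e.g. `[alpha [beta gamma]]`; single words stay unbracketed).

[citadel [[market [canyon [mountain silk]]] weaver]]

Overall it is a kind of weaver (specifically "market canyon mountain silk weaver"); the modifier is "citadel".
"market canyon mountain silk weaver" → head "weaver", modifier "market canyon mountain silk".
"market canyon mountain silk" → head "silk" (specifically "canyon mountain silk"), modifier "market".
"canyon mountain silk" → head "silk" (specifically "mountain silk"), modifier "canyon".
"mountain silk" → head "silk", modifier "mountain".
Assembled: [citadel [[market [canyon [mountain silk]]] weaver]].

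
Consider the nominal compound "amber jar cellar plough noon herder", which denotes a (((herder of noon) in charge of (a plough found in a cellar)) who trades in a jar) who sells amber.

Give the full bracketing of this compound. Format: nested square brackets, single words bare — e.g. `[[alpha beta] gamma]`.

The outermost head in the paraphrase is "herder" (specifically "jar cellar plough noon herder"), modified by "amber".
"jar cellar plough noon herder" → head "herder" (specifically "cellar plough noon herder"), modifier "jar".
"cellar plough noon herder" → head "herder" (specifically "noon herder"), modifier "cellar plough".
"cellar plough" → head "plough", modifier "cellar".
"noon herder" → head "herder", modifier "noon".
So the structure is [amber [jar [[cellar plough] [noon herder]]]].

[amber [jar [[cellar plough] [noon herder]]]]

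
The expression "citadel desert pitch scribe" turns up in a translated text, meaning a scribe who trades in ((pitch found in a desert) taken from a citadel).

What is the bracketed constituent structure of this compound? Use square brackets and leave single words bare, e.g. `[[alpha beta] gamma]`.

The outermost head in the paraphrase is "scribe", modified by "citadel desert pitch".
"citadel desert pitch" → head "pitch" (specifically "desert pitch"), modifier "citadel".
"desert pitch" → head "pitch", modifier "desert".
So the structure is [[citadel [desert pitch]] scribe].

[[citadel [desert pitch]] scribe]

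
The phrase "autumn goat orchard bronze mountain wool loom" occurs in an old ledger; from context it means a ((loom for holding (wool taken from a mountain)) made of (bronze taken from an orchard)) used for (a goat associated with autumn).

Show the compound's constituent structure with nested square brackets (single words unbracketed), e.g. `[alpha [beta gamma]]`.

At the top level: head "loom" (specifically "orchard bronze mountain wool loom"); modifier "autumn goat".
"autumn goat" → head "goat", modifier "autumn".
"orchard bronze mountain wool loom" → head "loom" (specifically "mountain wool loom"), modifier "orchard bronze".
"orchard bronze" → head "bronze", modifier "orchard".
"mountain wool loom" → head "loom", modifier "mountain wool".
"mountain wool" → head "wool", modifier "mountain".
Assembled: [[autumn goat] [[orchard bronze] [[mountain wool] loom]]].

[[autumn goat] [[orchard bronze] [[mountain wool] loom]]]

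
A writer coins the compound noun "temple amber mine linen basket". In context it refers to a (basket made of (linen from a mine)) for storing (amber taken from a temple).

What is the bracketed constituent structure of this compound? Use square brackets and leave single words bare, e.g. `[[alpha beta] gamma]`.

[[temple amber] [[mine linen] basket]]

The outermost head in the paraphrase is "basket" (specifically "mine linen basket"), modified by "temple amber".
"temple amber" → head "amber", modifier "temple".
"mine linen basket" → head "basket", modifier "mine linen".
"mine linen" → head "linen", modifier "mine".
So the structure is [[temple amber] [[mine linen] basket]].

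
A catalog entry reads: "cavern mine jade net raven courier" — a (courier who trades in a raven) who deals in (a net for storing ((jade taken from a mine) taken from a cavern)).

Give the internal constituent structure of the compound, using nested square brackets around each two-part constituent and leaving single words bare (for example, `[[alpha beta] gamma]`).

[[[cavern [mine jade]] net] [raven courier]]

Overall it is a kind of courier (specifically "raven courier"); the modifier is "cavern mine jade net".
"cavern mine jade net" → head "net", modifier "cavern mine jade".
"cavern mine jade" → head "jade" (specifically "mine jade"), modifier "cavern".
"mine jade" → head "jade", modifier "mine".
"raven courier" → head "courier", modifier "raven".
Assembled: [[[cavern [mine jade]] net] [raven courier]].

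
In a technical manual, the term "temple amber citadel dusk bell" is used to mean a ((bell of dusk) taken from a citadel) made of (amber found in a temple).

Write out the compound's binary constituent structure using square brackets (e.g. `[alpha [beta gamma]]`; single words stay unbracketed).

The outermost head in the paraphrase is "bell" (specifically "citadel dusk bell"), modified by "temple amber".
"temple amber" → head "amber", modifier "temple".
"citadel dusk bell" → head "bell" (specifically "dusk bell"), modifier "citadel".
"dusk bell" → head "bell", modifier "dusk".
Putting it together: [[temple amber] [citadel [dusk bell]]].

[[temple amber] [citadel [dusk bell]]]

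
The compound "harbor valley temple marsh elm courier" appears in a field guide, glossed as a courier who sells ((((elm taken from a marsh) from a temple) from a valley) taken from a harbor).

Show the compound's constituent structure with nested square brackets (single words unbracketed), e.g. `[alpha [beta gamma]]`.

[[harbor [valley [temple [marsh elm]]]] courier]

At the top level: head "courier"; modifier "harbor valley temple marsh elm".
Inside "harbor valley temple marsh elm": head "elm" (specifically "valley temple marsh elm"), modifier "harbor".
Inside "valley temple marsh elm": head "elm" (specifically "temple marsh elm"), modifier "valley".
Inside "temple marsh elm": head "elm" (specifically "marsh elm"), modifier "temple".
Inside "marsh elm": head "elm", modifier "marsh".
Assembled: [[harbor [valley [temple [marsh elm]]]] courier].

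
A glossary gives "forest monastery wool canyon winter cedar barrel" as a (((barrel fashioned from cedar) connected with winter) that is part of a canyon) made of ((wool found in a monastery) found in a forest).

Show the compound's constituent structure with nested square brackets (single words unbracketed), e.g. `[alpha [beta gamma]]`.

Overall it is a kind of barrel (specifically "canyon winter cedar barrel"); the modifier is "forest monastery wool".
Within "forest monastery wool", the head is "wool" (specifically "monastery wool") and the modifier is "forest".
Within "monastery wool", the head is "wool" and the modifier is "monastery".
Within "canyon winter cedar barrel", the head is "barrel" (specifically "winter cedar barrel") and the modifier is "canyon".
Within "winter cedar barrel", the head is "barrel" (specifically "cedar barrel") and the modifier is "winter".
Within "cedar barrel", the head is "barrel" and the modifier is "cedar".
Assembled: [[forest [monastery wool]] [canyon [winter [cedar barrel]]]].

[[forest [monastery wool]] [canyon [winter [cedar barrel]]]]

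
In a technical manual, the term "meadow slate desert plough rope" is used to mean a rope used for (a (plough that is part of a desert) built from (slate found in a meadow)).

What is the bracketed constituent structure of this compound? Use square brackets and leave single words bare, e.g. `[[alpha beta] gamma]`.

[[[meadow slate] [desert plough]] rope]

Whole compound: head "rope", modifier "meadow slate desert plough".
"meadow slate desert plough" → head "plough" (specifically "desert plough"), modifier "meadow slate".
"meadow slate" → head "slate", modifier "meadow".
"desert plough" → head "plough", modifier "desert".
Assembled: [[[meadow slate] [desert plough]] rope].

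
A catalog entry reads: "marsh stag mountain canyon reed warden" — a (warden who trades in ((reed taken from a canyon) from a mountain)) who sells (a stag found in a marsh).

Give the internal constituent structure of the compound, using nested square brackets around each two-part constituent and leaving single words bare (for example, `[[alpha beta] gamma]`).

Whole compound: head "warden" (specifically "mountain canyon reed warden"), modifier "marsh stag".
"marsh stag" → head "stag", modifier "marsh".
"mountain canyon reed warden" → head "warden", modifier "mountain canyon reed".
"mountain canyon reed" → head "reed" (specifically "canyon reed"), modifier "mountain".
"canyon reed" → head "reed", modifier "canyon".
Assembled: [[marsh stag] [[mountain [canyon reed]] warden]].

[[marsh stag] [[mountain [canyon reed]] warden]]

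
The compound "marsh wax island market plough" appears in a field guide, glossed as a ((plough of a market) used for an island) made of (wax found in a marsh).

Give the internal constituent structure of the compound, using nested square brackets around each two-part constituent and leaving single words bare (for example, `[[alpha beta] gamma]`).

[[marsh wax] [island [market plough]]]

Overall it is a kind of plough (specifically "island market plough"); the modifier is "marsh wax".
Inside "marsh wax": head "wax", modifier "marsh".
Inside "island market plough": head "plough" (specifically "market plough"), modifier "island".
Inside "market plough": head "plough", modifier "market".
Putting it together: [[marsh wax] [island [market plough]]].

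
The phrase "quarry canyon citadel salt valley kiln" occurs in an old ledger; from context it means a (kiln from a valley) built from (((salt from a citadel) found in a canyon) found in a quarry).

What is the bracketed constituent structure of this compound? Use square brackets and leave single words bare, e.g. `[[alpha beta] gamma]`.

[[quarry [canyon [citadel salt]]] [valley kiln]]

Whole compound: head "kiln" (specifically "valley kiln"), modifier "quarry canyon citadel salt".
Within "quarry canyon citadel salt", the head is "salt" (specifically "canyon citadel salt") and the modifier is "quarry".
Within "canyon citadel salt", the head is "salt" (specifically "citadel salt") and the modifier is "canyon".
Within "citadel salt", the head is "salt" and the modifier is "citadel".
Within "valley kiln", the head is "kiln" and the modifier is "valley".
Putting it together: [[quarry [canyon [citadel salt]]] [valley kiln]].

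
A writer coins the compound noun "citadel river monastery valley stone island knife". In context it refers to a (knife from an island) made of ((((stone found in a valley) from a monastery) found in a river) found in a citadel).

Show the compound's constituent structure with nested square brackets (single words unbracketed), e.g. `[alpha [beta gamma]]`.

At the top level: head "knife" (specifically "island knife"); modifier "citadel river monastery valley stone".
Within "citadel river monastery valley stone", the head is "stone" (specifically "river monastery valley stone") and the modifier is "citadel".
Within "river monastery valley stone", the head is "stone" (specifically "monastery valley stone") and the modifier is "river".
Within "monastery valley stone", the head is "stone" (specifically "valley stone") and the modifier is "monastery".
Within "valley stone", the head is "stone" and the modifier is "valley".
Within "island knife", the head is "knife" and the modifier is "island".
Assembled: [[citadel [river [monastery [valley stone]]]] [island knife]].

[[citadel [river [monastery [valley stone]]]] [island knife]]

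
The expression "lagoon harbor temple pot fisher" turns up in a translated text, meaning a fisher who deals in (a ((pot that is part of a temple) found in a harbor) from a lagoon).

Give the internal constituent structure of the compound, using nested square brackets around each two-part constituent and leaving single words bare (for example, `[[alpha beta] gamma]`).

At the top level: head "fisher"; modifier "lagoon harbor temple pot".
Within "lagoon harbor temple pot", the head is "pot" (specifically "harbor temple pot") and the modifier is "lagoon".
Within "harbor temple pot", the head is "pot" (specifically "temple pot") and the modifier is "harbor".
Within "temple pot", the head is "pot" and the modifier is "temple".
Putting it together: [[lagoon [harbor [temple pot]]] fisher].

[[lagoon [harbor [temple pot]]] fisher]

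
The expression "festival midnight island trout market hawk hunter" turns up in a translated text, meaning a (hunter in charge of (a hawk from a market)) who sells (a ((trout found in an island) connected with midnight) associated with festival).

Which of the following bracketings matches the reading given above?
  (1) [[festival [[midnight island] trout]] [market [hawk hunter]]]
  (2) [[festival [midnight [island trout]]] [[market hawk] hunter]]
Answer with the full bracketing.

The paraphrase's head is the "hunter" part ("market hawk hunter"); its modifier is "festival midnight island trout".
That top-level split, carried through the inner groups, gives [[festival [midnight [island trout]]] [[market hawk] hunter]].

[[festival [midnight [island trout]]] [[market hawk] hunter]]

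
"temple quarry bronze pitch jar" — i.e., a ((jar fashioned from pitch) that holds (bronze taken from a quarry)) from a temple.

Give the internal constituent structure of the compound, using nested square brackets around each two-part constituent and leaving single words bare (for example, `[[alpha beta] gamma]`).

The outermost head in the paraphrase is "jar" (specifically "quarry bronze pitch jar"), modified by "temple".
Within "quarry bronze pitch jar", the head is "jar" (specifically "pitch jar") and the modifier is "quarry bronze".
Within "quarry bronze", the head is "bronze" and the modifier is "quarry".
Within "pitch jar", the head is "jar" and the modifier is "pitch".
So the structure is [temple [[quarry bronze] [pitch jar]]].

[temple [[quarry bronze] [pitch jar]]]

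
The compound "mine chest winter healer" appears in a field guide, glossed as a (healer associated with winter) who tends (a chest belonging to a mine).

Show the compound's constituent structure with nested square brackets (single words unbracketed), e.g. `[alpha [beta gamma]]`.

The outermost head in the paraphrase is "healer" (specifically "winter healer"), modified by "mine chest".
Within "mine chest", the head is "chest" and the modifier is "mine".
Within "winter healer", the head is "healer" and the modifier is "winter".
So the structure is [[mine chest] [winter healer]].

[[mine chest] [winter healer]]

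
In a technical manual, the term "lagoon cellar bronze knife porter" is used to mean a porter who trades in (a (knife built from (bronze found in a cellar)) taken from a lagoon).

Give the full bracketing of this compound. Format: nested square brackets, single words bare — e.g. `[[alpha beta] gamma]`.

[[lagoon [[cellar bronze] knife]] porter]

Whole compound: head "porter", modifier "lagoon cellar bronze knife".
Inside "lagoon cellar bronze knife": head "knife" (specifically "cellar bronze knife"), modifier "lagoon".
Inside "cellar bronze knife": head "knife", modifier "cellar bronze".
Inside "cellar bronze": head "bronze", modifier "cellar".
Putting it together: [[lagoon [[cellar bronze] knife]] porter].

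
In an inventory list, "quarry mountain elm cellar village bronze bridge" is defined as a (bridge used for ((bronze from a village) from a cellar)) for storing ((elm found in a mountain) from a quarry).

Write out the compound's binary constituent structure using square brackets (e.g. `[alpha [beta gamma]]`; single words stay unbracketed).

[[quarry [mountain elm]] [[cellar [village bronze]] bridge]]

The outermost head in the paraphrase is "bridge" (specifically "cellar village bronze bridge"), modified by "quarry mountain elm".
Inside "quarry mountain elm": head "elm" (specifically "mountain elm"), modifier "quarry".
Inside "mountain elm": head "elm", modifier "mountain".
Inside "cellar village bronze bridge": head "bridge", modifier "cellar village bronze".
Inside "cellar village bronze": head "bronze" (specifically "village bronze"), modifier "cellar".
Inside "village bronze": head "bronze", modifier "village".
So the structure is [[quarry [mountain elm]] [[cellar [village bronze]] bridge]].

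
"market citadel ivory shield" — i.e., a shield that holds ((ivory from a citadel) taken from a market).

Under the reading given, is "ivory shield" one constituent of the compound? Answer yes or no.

The top-level split is [market citadel ivory] [shield]; the full structure is [[market [citadel ivory]] shield].
"ivory shield" straddles a constituent boundary, so it is not a single unit.

no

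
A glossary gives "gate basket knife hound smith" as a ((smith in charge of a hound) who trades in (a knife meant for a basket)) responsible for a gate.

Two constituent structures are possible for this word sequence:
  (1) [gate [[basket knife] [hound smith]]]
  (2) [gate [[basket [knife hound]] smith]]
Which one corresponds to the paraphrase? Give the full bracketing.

The paraphrase's head is the "smith" part ("basket knife hound smith"); its modifier is "gate".
That top-level split, carried through the inner groups, gives [gate [[basket knife] [hound smith]]].

[gate [[basket knife] [hound smith]]]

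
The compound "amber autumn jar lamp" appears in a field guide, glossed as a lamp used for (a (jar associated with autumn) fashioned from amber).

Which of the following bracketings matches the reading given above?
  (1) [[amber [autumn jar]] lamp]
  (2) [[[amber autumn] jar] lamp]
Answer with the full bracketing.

The paraphrase's head is the "lamp" part ("lamp"); its modifier is "amber autumn jar".
That top-level split, carried through the inner groups, gives [[amber [autumn jar]] lamp].

[[amber [autumn jar]] lamp]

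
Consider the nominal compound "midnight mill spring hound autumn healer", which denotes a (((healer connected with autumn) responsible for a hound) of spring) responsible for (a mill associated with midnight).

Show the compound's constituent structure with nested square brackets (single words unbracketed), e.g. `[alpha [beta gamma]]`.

[[midnight mill] [spring [hound [autumn healer]]]]

Overall it is a kind of healer (specifically "spring hound autumn healer"); the modifier is "midnight mill".
Inside "midnight mill": head "mill", modifier "midnight".
Inside "spring hound autumn healer": head "healer" (specifically "hound autumn healer"), modifier "spring".
Inside "hound autumn healer": head "healer" (specifically "autumn healer"), modifier "hound".
Inside "autumn healer": head "healer", modifier "autumn".
So the structure is [[midnight mill] [spring [hound [autumn healer]]]].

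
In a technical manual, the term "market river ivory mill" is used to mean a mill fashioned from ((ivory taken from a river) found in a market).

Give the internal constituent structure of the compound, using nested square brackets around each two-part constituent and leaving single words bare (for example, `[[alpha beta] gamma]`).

[[market [river ivory]] mill]

At the top level: head "mill"; modifier "market river ivory".
Within "market river ivory", the head is "ivory" (specifically "river ivory") and the modifier is "market".
Within "river ivory", the head is "ivory" and the modifier is "river".
Assembled: [[market [river ivory]] mill].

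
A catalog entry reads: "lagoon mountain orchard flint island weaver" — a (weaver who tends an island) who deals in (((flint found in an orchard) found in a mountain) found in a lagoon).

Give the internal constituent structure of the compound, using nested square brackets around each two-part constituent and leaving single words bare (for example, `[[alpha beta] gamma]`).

[[lagoon [mountain [orchard flint]]] [island weaver]]

At the top level: head "weaver" (specifically "island weaver"); modifier "lagoon mountain orchard flint".
Inside "lagoon mountain orchard flint": head "flint" (specifically "mountain orchard flint"), modifier "lagoon".
Inside "mountain orchard flint": head "flint" (specifically "orchard flint"), modifier "mountain".
Inside "orchard flint": head "flint", modifier "orchard".
Inside "island weaver": head "weaver", modifier "island".
Assembled: [[lagoon [mountain [orchard flint]]] [island weaver]].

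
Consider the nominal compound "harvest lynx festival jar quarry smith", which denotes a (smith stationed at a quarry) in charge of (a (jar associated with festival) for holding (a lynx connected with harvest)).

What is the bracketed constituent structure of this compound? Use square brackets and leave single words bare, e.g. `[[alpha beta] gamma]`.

Whole compound: head "smith" (specifically "quarry smith"), modifier "harvest lynx festival jar".
Within "harvest lynx festival jar", the head is "jar" (specifically "festival jar") and the modifier is "harvest lynx".
Within "harvest lynx", the head is "lynx" and the modifier is "harvest".
Within "festival jar", the head is "jar" and the modifier is "festival".
Within "quarry smith", the head is "smith" and the modifier is "quarry".
Putting it together: [[[harvest lynx] [festival jar]] [quarry smith]].

[[[harvest lynx] [festival jar]] [quarry smith]]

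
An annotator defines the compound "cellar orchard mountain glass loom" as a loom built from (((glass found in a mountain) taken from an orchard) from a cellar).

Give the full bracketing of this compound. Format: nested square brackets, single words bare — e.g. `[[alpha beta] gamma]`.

Overall it is a kind of loom; the modifier is "cellar orchard mountain glass".
Within "cellar orchard mountain glass", the head is "glass" (specifically "orchard mountain glass") and the modifier is "cellar".
Within "orchard mountain glass", the head is "glass" (specifically "mountain glass") and the modifier is "orchard".
Within "mountain glass", the head is "glass" and the modifier is "mountain".
Putting it together: [[cellar [orchard [mountain glass]]] loom].

[[cellar [orchard [mountain glass]]] loom]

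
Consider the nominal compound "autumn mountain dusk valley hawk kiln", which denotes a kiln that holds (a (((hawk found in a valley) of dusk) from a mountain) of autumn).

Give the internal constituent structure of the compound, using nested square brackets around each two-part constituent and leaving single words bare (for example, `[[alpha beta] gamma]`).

[[autumn [mountain [dusk [valley hawk]]]] kiln]

The outermost head in the paraphrase is "kiln", modified by "autumn mountain dusk valley hawk".
Within "autumn mountain dusk valley hawk", the head is "hawk" (specifically "mountain dusk valley hawk") and the modifier is "autumn".
Within "mountain dusk valley hawk", the head is "hawk" (specifically "dusk valley hawk") and the modifier is "mountain".
Within "dusk valley hawk", the head is "hawk" (specifically "valley hawk") and the modifier is "dusk".
Within "valley hawk", the head is "hawk" and the modifier is "valley".
Putting it together: [[autumn [mountain [dusk [valley hawk]]]] kiln].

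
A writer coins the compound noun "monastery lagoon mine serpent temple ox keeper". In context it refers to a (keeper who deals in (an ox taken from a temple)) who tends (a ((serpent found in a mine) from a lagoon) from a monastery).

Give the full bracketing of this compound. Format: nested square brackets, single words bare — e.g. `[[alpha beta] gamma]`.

[[monastery [lagoon [mine serpent]]] [[temple ox] keeper]]

The outermost head in the paraphrase is "keeper" (specifically "temple ox keeper"), modified by "monastery lagoon mine serpent".
Within "monastery lagoon mine serpent", the head is "serpent" (specifically "lagoon mine serpent") and the modifier is "monastery".
Within "lagoon mine serpent", the head is "serpent" (specifically "mine serpent") and the modifier is "lagoon".
Within "mine serpent", the head is "serpent" and the modifier is "mine".
Within "temple ox keeper", the head is "keeper" and the modifier is "temple ox".
Within "temple ox", the head is "ox" and the modifier is "temple".
Putting it together: [[monastery [lagoon [mine serpent]]] [[temple ox] keeper]].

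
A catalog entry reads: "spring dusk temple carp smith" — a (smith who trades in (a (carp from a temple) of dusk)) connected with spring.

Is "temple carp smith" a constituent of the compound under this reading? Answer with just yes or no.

no

The top-level split is [spring] [dusk temple carp smith]; the full structure is [spring [[dusk [temple carp]] smith]].
"temple carp smith" straddles a constituent boundary, so it is not a single unit.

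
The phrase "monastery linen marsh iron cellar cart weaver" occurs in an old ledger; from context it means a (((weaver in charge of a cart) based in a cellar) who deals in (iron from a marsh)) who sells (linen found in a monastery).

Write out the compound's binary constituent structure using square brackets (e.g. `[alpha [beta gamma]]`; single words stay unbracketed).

[[monastery linen] [[marsh iron] [cellar [cart weaver]]]]

Whole compound: head "weaver" (specifically "marsh iron cellar cart weaver"), modifier "monastery linen".
Inside "monastery linen": head "linen", modifier "monastery".
Inside "marsh iron cellar cart weaver": head "weaver" (specifically "cellar cart weaver"), modifier "marsh iron".
Inside "marsh iron": head "iron", modifier "marsh".
Inside "cellar cart weaver": head "weaver" (specifically "cart weaver"), modifier "cellar".
Inside "cart weaver": head "weaver", modifier "cart".
Putting it together: [[monastery linen] [[marsh iron] [cellar [cart weaver]]]].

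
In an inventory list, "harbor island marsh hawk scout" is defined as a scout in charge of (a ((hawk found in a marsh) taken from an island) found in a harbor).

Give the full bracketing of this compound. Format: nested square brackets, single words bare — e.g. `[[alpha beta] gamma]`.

Overall it is a kind of scout; the modifier is "harbor island marsh hawk".
"harbor island marsh hawk" → head "hawk" (specifically "island marsh hawk"), modifier "harbor".
"island marsh hawk" → head "hawk" (specifically "marsh hawk"), modifier "island".
"marsh hawk" → head "hawk", modifier "marsh".
So the structure is [[harbor [island [marsh hawk]]] scout].

[[harbor [island [marsh hawk]]] scout]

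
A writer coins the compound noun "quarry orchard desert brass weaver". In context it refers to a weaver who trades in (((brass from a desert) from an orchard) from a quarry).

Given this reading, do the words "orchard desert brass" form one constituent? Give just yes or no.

The paraphrase groups the words so that "orchard desert brass" is one unit: it corresponds to a single parenthesized sub-phrase.
The full structure is [[quarry [orchard [desert brass]]] weaver], in which [orchard desert brass] is a constituent.

yes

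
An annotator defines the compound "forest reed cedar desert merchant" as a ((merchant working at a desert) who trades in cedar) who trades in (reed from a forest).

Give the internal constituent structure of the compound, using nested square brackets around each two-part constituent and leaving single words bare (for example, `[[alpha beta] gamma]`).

Overall it is a kind of merchant (specifically "cedar desert merchant"); the modifier is "forest reed".
Within "forest reed", the head is "reed" and the modifier is "forest".
Within "cedar desert merchant", the head is "merchant" (specifically "desert merchant") and the modifier is "cedar".
Within "desert merchant", the head is "merchant" and the modifier is "desert".
Assembled: [[forest reed] [cedar [desert merchant]]].

[[forest reed] [cedar [desert merchant]]]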